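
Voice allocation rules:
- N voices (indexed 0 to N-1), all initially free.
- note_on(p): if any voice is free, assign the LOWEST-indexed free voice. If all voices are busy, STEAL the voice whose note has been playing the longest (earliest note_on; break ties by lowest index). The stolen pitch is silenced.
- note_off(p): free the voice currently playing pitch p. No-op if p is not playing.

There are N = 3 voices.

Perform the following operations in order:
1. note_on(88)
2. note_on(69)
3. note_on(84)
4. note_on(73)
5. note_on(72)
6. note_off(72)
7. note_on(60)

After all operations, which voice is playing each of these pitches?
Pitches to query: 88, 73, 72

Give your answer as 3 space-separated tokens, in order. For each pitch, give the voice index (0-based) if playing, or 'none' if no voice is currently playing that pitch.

Op 1: note_on(88): voice 0 is free -> assigned | voices=[88 - -]
Op 2: note_on(69): voice 1 is free -> assigned | voices=[88 69 -]
Op 3: note_on(84): voice 2 is free -> assigned | voices=[88 69 84]
Op 4: note_on(73): all voices busy, STEAL voice 0 (pitch 88, oldest) -> assign | voices=[73 69 84]
Op 5: note_on(72): all voices busy, STEAL voice 1 (pitch 69, oldest) -> assign | voices=[73 72 84]
Op 6: note_off(72): free voice 1 | voices=[73 - 84]
Op 7: note_on(60): voice 1 is free -> assigned | voices=[73 60 84]

Answer: none 0 none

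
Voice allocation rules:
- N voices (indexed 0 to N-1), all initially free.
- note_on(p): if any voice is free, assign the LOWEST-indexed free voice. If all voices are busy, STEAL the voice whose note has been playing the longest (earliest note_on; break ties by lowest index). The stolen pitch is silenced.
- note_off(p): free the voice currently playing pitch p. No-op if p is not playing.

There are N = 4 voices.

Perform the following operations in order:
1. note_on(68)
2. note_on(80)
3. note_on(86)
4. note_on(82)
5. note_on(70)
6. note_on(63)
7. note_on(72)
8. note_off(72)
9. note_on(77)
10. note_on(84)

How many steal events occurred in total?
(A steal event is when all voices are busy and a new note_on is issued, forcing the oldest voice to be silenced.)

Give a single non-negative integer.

Op 1: note_on(68): voice 0 is free -> assigned | voices=[68 - - -]
Op 2: note_on(80): voice 1 is free -> assigned | voices=[68 80 - -]
Op 3: note_on(86): voice 2 is free -> assigned | voices=[68 80 86 -]
Op 4: note_on(82): voice 3 is free -> assigned | voices=[68 80 86 82]
Op 5: note_on(70): all voices busy, STEAL voice 0 (pitch 68, oldest) -> assign | voices=[70 80 86 82]
Op 6: note_on(63): all voices busy, STEAL voice 1 (pitch 80, oldest) -> assign | voices=[70 63 86 82]
Op 7: note_on(72): all voices busy, STEAL voice 2 (pitch 86, oldest) -> assign | voices=[70 63 72 82]
Op 8: note_off(72): free voice 2 | voices=[70 63 - 82]
Op 9: note_on(77): voice 2 is free -> assigned | voices=[70 63 77 82]
Op 10: note_on(84): all voices busy, STEAL voice 3 (pitch 82, oldest) -> assign | voices=[70 63 77 84]

Answer: 4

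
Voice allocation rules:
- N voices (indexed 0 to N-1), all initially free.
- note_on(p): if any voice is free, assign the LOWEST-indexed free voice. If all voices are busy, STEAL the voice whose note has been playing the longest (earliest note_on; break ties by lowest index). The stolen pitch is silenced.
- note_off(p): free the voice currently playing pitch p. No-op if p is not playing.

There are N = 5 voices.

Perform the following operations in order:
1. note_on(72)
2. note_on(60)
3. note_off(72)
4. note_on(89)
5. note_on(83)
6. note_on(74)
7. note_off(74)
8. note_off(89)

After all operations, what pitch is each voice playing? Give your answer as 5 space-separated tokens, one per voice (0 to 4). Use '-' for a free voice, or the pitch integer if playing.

Answer: - 60 83 - -

Derivation:
Op 1: note_on(72): voice 0 is free -> assigned | voices=[72 - - - -]
Op 2: note_on(60): voice 1 is free -> assigned | voices=[72 60 - - -]
Op 3: note_off(72): free voice 0 | voices=[- 60 - - -]
Op 4: note_on(89): voice 0 is free -> assigned | voices=[89 60 - - -]
Op 5: note_on(83): voice 2 is free -> assigned | voices=[89 60 83 - -]
Op 6: note_on(74): voice 3 is free -> assigned | voices=[89 60 83 74 -]
Op 7: note_off(74): free voice 3 | voices=[89 60 83 - -]
Op 8: note_off(89): free voice 0 | voices=[- 60 83 - -]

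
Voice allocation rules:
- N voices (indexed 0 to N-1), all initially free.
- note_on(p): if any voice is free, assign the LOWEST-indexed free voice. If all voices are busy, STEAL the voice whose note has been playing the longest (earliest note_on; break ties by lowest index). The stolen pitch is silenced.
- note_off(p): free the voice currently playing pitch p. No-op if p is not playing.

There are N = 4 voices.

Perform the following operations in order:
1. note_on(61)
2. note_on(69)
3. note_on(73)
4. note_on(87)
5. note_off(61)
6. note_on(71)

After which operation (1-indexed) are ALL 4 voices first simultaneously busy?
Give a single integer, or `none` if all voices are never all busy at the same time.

Answer: 4

Derivation:
Op 1: note_on(61): voice 0 is free -> assigned | voices=[61 - - -]
Op 2: note_on(69): voice 1 is free -> assigned | voices=[61 69 - -]
Op 3: note_on(73): voice 2 is free -> assigned | voices=[61 69 73 -]
Op 4: note_on(87): voice 3 is free -> assigned | voices=[61 69 73 87]
Op 5: note_off(61): free voice 0 | voices=[- 69 73 87]
Op 6: note_on(71): voice 0 is free -> assigned | voices=[71 69 73 87]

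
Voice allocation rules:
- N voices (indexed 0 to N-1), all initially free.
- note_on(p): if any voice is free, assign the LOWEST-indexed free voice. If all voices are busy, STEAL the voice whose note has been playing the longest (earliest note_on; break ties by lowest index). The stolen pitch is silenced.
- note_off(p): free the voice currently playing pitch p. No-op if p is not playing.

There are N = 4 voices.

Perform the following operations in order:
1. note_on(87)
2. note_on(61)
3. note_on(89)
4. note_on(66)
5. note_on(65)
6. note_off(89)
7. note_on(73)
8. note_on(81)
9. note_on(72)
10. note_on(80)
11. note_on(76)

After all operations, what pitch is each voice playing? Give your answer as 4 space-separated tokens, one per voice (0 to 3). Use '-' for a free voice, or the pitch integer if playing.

Answer: 80 81 76 72

Derivation:
Op 1: note_on(87): voice 0 is free -> assigned | voices=[87 - - -]
Op 2: note_on(61): voice 1 is free -> assigned | voices=[87 61 - -]
Op 3: note_on(89): voice 2 is free -> assigned | voices=[87 61 89 -]
Op 4: note_on(66): voice 3 is free -> assigned | voices=[87 61 89 66]
Op 5: note_on(65): all voices busy, STEAL voice 0 (pitch 87, oldest) -> assign | voices=[65 61 89 66]
Op 6: note_off(89): free voice 2 | voices=[65 61 - 66]
Op 7: note_on(73): voice 2 is free -> assigned | voices=[65 61 73 66]
Op 8: note_on(81): all voices busy, STEAL voice 1 (pitch 61, oldest) -> assign | voices=[65 81 73 66]
Op 9: note_on(72): all voices busy, STEAL voice 3 (pitch 66, oldest) -> assign | voices=[65 81 73 72]
Op 10: note_on(80): all voices busy, STEAL voice 0 (pitch 65, oldest) -> assign | voices=[80 81 73 72]
Op 11: note_on(76): all voices busy, STEAL voice 2 (pitch 73, oldest) -> assign | voices=[80 81 76 72]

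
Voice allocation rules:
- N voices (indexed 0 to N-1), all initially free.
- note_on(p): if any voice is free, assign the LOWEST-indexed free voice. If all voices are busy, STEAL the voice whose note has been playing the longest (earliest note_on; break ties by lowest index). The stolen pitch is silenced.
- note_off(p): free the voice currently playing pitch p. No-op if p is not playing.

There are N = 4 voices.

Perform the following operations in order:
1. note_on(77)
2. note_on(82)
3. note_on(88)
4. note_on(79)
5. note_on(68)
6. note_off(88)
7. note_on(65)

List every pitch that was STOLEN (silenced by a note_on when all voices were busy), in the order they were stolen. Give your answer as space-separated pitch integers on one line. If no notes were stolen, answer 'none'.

Op 1: note_on(77): voice 0 is free -> assigned | voices=[77 - - -]
Op 2: note_on(82): voice 1 is free -> assigned | voices=[77 82 - -]
Op 3: note_on(88): voice 2 is free -> assigned | voices=[77 82 88 -]
Op 4: note_on(79): voice 3 is free -> assigned | voices=[77 82 88 79]
Op 5: note_on(68): all voices busy, STEAL voice 0 (pitch 77, oldest) -> assign | voices=[68 82 88 79]
Op 6: note_off(88): free voice 2 | voices=[68 82 - 79]
Op 7: note_on(65): voice 2 is free -> assigned | voices=[68 82 65 79]

Answer: 77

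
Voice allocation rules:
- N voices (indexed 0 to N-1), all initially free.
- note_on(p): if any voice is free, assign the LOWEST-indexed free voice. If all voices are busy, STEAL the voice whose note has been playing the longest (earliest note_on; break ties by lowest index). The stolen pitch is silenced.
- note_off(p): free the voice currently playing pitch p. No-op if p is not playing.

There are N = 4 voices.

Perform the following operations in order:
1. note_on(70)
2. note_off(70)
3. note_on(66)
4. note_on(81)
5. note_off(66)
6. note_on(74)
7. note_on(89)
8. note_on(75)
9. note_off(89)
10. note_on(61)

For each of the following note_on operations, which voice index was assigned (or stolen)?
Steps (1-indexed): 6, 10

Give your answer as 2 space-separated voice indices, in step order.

Op 1: note_on(70): voice 0 is free -> assigned | voices=[70 - - -]
Op 2: note_off(70): free voice 0 | voices=[- - - -]
Op 3: note_on(66): voice 0 is free -> assigned | voices=[66 - - -]
Op 4: note_on(81): voice 1 is free -> assigned | voices=[66 81 - -]
Op 5: note_off(66): free voice 0 | voices=[- 81 - -]
Op 6: note_on(74): voice 0 is free -> assigned | voices=[74 81 - -]
Op 7: note_on(89): voice 2 is free -> assigned | voices=[74 81 89 -]
Op 8: note_on(75): voice 3 is free -> assigned | voices=[74 81 89 75]
Op 9: note_off(89): free voice 2 | voices=[74 81 - 75]
Op 10: note_on(61): voice 2 is free -> assigned | voices=[74 81 61 75]

Answer: 0 2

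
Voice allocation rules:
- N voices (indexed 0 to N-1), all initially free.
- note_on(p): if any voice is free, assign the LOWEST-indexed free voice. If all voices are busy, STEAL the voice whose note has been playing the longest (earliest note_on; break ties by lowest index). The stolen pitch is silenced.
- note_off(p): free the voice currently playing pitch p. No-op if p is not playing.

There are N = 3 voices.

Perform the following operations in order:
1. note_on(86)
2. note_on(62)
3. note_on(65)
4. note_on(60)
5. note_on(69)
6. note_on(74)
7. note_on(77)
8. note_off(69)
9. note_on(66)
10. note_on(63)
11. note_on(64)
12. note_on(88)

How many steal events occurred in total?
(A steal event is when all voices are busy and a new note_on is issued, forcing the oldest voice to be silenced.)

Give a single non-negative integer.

Op 1: note_on(86): voice 0 is free -> assigned | voices=[86 - -]
Op 2: note_on(62): voice 1 is free -> assigned | voices=[86 62 -]
Op 3: note_on(65): voice 2 is free -> assigned | voices=[86 62 65]
Op 4: note_on(60): all voices busy, STEAL voice 0 (pitch 86, oldest) -> assign | voices=[60 62 65]
Op 5: note_on(69): all voices busy, STEAL voice 1 (pitch 62, oldest) -> assign | voices=[60 69 65]
Op 6: note_on(74): all voices busy, STEAL voice 2 (pitch 65, oldest) -> assign | voices=[60 69 74]
Op 7: note_on(77): all voices busy, STEAL voice 0 (pitch 60, oldest) -> assign | voices=[77 69 74]
Op 8: note_off(69): free voice 1 | voices=[77 - 74]
Op 9: note_on(66): voice 1 is free -> assigned | voices=[77 66 74]
Op 10: note_on(63): all voices busy, STEAL voice 2 (pitch 74, oldest) -> assign | voices=[77 66 63]
Op 11: note_on(64): all voices busy, STEAL voice 0 (pitch 77, oldest) -> assign | voices=[64 66 63]
Op 12: note_on(88): all voices busy, STEAL voice 1 (pitch 66, oldest) -> assign | voices=[64 88 63]

Answer: 7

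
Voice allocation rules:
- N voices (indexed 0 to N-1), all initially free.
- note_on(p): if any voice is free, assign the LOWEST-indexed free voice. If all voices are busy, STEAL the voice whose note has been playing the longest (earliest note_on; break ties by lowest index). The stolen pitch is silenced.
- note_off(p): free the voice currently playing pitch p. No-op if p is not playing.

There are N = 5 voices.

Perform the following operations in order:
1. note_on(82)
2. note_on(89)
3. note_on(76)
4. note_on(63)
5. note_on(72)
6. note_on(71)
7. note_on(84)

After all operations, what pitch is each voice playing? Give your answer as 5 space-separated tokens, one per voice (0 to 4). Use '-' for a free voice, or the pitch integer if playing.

Answer: 71 84 76 63 72

Derivation:
Op 1: note_on(82): voice 0 is free -> assigned | voices=[82 - - - -]
Op 2: note_on(89): voice 1 is free -> assigned | voices=[82 89 - - -]
Op 3: note_on(76): voice 2 is free -> assigned | voices=[82 89 76 - -]
Op 4: note_on(63): voice 3 is free -> assigned | voices=[82 89 76 63 -]
Op 5: note_on(72): voice 4 is free -> assigned | voices=[82 89 76 63 72]
Op 6: note_on(71): all voices busy, STEAL voice 0 (pitch 82, oldest) -> assign | voices=[71 89 76 63 72]
Op 7: note_on(84): all voices busy, STEAL voice 1 (pitch 89, oldest) -> assign | voices=[71 84 76 63 72]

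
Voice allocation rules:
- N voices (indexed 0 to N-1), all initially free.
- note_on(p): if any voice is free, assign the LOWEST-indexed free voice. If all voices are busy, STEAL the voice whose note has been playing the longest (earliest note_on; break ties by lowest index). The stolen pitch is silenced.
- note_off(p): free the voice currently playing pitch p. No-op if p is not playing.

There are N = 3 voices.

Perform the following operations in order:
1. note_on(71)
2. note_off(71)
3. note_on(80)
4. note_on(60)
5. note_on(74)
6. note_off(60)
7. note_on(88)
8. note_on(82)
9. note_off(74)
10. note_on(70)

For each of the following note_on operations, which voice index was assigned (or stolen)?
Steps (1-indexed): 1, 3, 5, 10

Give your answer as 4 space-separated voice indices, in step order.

Answer: 0 0 2 2

Derivation:
Op 1: note_on(71): voice 0 is free -> assigned | voices=[71 - -]
Op 2: note_off(71): free voice 0 | voices=[- - -]
Op 3: note_on(80): voice 0 is free -> assigned | voices=[80 - -]
Op 4: note_on(60): voice 1 is free -> assigned | voices=[80 60 -]
Op 5: note_on(74): voice 2 is free -> assigned | voices=[80 60 74]
Op 6: note_off(60): free voice 1 | voices=[80 - 74]
Op 7: note_on(88): voice 1 is free -> assigned | voices=[80 88 74]
Op 8: note_on(82): all voices busy, STEAL voice 0 (pitch 80, oldest) -> assign | voices=[82 88 74]
Op 9: note_off(74): free voice 2 | voices=[82 88 -]
Op 10: note_on(70): voice 2 is free -> assigned | voices=[82 88 70]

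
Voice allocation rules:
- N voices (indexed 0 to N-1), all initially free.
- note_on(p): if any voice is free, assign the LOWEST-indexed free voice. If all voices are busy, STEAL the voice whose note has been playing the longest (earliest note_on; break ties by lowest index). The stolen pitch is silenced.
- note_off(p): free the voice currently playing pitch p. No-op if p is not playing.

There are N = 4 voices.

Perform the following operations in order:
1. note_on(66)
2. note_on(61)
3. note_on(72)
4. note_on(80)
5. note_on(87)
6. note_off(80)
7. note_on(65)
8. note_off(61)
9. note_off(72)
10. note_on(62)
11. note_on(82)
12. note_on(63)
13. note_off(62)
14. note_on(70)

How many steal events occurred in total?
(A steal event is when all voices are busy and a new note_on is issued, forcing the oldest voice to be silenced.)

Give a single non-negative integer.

Answer: 2

Derivation:
Op 1: note_on(66): voice 0 is free -> assigned | voices=[66 - - -]
Op 2: note_on(61): voice 1 is free -> assigned | voices=[66 61 - -]
Op 3: note_on(72): voice 2 is free -> assigned | voices=[66 61 72 -]
Op 4: note_on(80): voice 3 is free -> assigned | voices=[66 61 72 80]
Op 5: note_on(87): all voices busy, STEAL voice 0 (pitch 66, oldest) -> assign | voices=[87 61 72 80]
Op 6: note_off(80): free voice 3 | voices=[87 61 72 -]
Op 7: note_on(65): voice 3 is free -> assigned | voices=[87 61 72 65]
Op 8: note_off(61): free voice 1 | voices=[87 - 72 65]
Op 9: note_off(72): free voice 2 | voices=[87 - - 65]
Op 10: note_on(62): voice 1 is free -> assigned | voices=[87 62 - 65]
Op 11: note_on(82): voice 2 is free -> assigned | voices=[87 62 82 65]
Op 12: note_on(63): all voices busy, STEAL voice 0 (pitch 87, oldest) -> assign | voices=[63 62 82 65]
Op 13: note_off(62): free voice 1 | voices=[63 - 82 65]
Op 14: note_on(70): voice 1 is free -> assigned | voices=[63 70 82 65]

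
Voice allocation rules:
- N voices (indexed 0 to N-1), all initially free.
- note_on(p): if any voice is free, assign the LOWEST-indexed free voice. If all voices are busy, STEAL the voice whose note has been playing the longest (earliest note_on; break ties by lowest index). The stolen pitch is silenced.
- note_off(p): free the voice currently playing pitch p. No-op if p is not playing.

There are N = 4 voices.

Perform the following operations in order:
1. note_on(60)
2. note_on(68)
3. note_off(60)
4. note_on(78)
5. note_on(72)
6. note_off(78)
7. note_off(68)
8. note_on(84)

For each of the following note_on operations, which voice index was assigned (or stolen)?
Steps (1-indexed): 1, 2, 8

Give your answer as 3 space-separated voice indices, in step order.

Op 1: note_on(60): voice 0 is free -> assigned | voices=[60 - - -]
Op 2: note_on(68): voice 1 is free -> assigned | voices=[60 68 - -]
Op 3: note_off(60): free voice 0 | voices=[- 68 - -]
Op 4: note_on(78): voice 0 is free -> assigned | voices=[78 68 - -]
Op 5: note_on(72): voice 2 is free -> assigned | voices=[78 68 72 -]
Op 6: note_off(78): free voice 0 | voices=[- 68 72 -]
Op 7: note_off(68): free voice 1 | voices=[- - 72 -]
Op 8: note_on(84): voice 0 is free -> assigned | voices=[84 - 72 -]

Answer: 0 1 0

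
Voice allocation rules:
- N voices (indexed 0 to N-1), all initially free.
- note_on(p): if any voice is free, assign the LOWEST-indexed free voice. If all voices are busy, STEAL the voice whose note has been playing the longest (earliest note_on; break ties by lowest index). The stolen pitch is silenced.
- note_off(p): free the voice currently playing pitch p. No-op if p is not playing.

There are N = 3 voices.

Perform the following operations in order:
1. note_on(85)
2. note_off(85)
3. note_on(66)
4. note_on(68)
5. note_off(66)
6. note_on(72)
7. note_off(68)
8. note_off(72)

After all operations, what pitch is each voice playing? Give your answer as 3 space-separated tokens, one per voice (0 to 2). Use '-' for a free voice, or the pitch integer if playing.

Answer: - - -

Derivation:
Op 1: note_on(85): voice 0 is free -> assigned | voices=[85 - -]
Op 2: note_off(85): free voice 0 | voices=[- - -]
Op 3: note_on(66): voice 0 is free -> assigned | voices=[66 - -]
Op 4: note_on(68): voice 1 is free -> assigned | voices=[66 68 -]
Op 5: note_off(66): free voice 0 | voices=[- 68 -]
Op 6: note_on(72): voice 0 is free -> assigned | voices=[72 68 -]
Op 7: note_off(68): free voice 1 | voices=[72 - -]
Op 8: note_off(72): free voice 0 | voices=[- - -]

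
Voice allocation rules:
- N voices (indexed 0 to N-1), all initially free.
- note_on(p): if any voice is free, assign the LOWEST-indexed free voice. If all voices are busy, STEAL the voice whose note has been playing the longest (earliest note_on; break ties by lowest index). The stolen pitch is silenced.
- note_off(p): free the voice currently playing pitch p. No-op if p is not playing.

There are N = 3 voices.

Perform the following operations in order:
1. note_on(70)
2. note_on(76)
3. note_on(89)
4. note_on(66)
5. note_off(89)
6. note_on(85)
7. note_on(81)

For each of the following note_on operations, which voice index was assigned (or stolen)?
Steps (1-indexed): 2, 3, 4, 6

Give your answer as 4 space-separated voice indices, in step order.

Answer: 1 2 0 2

Derivation:
Op 1: note_on(70): voice 0 is free -> assigned | voices=[70 - -]
Op 2: note_on(76): voice 1 is free -> assigned | voices=[70 76 -]
Op 3: note_on(89): voice 2 is free -> assigned | voices=[70 76 89]
Op 4: note_on(66): all voices busy, STEAL voice 0 (pitch 70, oldest) -> assign | voices=[66 76 89]
Op 5: note_off(89): free voice 2 | voices=[66 76 -]
Op 6: note_on(85): voice 2 is free -> assigned | voices=[66 76 85]
Op 7: note_on(81): all voices busy, STEAL voice 1 (pitch 76, oldest) -> assign | voices=[66 81 85]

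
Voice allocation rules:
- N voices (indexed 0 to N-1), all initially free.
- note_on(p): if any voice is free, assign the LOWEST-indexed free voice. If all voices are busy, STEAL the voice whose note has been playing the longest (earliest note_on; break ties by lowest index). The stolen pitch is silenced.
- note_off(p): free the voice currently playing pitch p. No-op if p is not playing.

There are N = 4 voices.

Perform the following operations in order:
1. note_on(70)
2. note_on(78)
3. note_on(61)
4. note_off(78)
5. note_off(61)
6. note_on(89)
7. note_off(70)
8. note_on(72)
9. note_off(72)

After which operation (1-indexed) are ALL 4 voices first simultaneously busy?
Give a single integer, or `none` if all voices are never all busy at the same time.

Answer: none

Derivation:
Op 1: note_on(70): voice 0 is free -> assigned | voices=[70 - - -]
Op 2: note_on(78): voice 1 is free -> assigned | voices=[70 78 - -]
Op 3: note_on(61): voice 2 is free -> assigned | voices=[70 78 61 -]
Op 4: note_off(78): free voice 1 | voices=[70 - 61 -]
Op 5: note_off(61): free voice 2 | voices=[70 - - -]
Op 6: note_on(89): voice 1 is free -> assigned | voices=[70 89 - -]
Op 7: note_off(70): free voice 0 | voices=[- 89 - -]
Op 8: note_on(72): voice 0 is free -> assigned | voices=[72 89 - -]
Op 9: note_off(72): free voice 0 | voices=[- 89 - -]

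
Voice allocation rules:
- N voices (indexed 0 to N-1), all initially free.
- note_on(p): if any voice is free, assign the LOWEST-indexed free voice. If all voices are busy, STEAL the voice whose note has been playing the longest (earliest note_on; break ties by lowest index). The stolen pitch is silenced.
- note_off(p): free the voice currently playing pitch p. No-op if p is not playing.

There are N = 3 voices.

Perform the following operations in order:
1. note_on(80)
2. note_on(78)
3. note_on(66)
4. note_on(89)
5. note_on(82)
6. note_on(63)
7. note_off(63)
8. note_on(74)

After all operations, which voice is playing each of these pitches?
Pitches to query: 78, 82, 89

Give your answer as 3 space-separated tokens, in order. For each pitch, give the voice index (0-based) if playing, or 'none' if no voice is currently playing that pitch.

Answer: none 1 0

Derivation:
Op 1: note_on(80): voice 0 is free -> assigned | voices=[80 - -]
Op 2: note_on(78): voice 1 is free -> assigned | voices=[80 78 -]
Op 3: note_on(66): voice 2 is free -> assigned | voices=[80 78 66]
Op 4: note_on(89): all voices busy, STEAL voice 0 (pitch 80, oldest) -> assign | voices=[89 78 66]
Op 5: note_on(82): all voices busy, STEAL voice 1 (pitch 78, oldest) -> assign | voices=[89 82 66]
Op 6: note_on(63): all voices busy, STEAL voice 2 (pitch 66, oldest) -> assign | voices=[89 82 63]
Op 7: note_off(63): free voice 2 | voices=[89 82 -]
Op 8: note_on(74): voice 2 is free -> assigned | voices=[89 82 74]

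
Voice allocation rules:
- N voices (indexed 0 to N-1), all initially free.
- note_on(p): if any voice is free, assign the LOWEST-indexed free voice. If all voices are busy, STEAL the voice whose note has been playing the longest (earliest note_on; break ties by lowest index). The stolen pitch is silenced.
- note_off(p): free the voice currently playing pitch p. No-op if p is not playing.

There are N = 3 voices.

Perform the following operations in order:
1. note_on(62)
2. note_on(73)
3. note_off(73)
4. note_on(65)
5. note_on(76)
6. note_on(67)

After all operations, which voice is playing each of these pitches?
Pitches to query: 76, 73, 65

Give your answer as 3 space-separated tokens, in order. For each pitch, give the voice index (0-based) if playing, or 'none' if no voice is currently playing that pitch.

Op 1: note_on(62): voice 0 is free -> assigned | voices=[62 - -]
Op 2: note_on(73): voice 1 is free -> assigned | voices=[62 73 -]
Op 3: note_off(73): free voice 1 | voices=[62 - -]
Op 4: note_on(65): voice 1 is free -> assigned | voices=[62 65 -]
Op 5: note_on(76): voice 2 is free -> assigned | voices=[62 65 76]
Op 6: note_on(67): all voices busy, STEAL voice 0 (pitch 62, oldest) -> assign | voices=[67 65 76]

Answer: 2 none 1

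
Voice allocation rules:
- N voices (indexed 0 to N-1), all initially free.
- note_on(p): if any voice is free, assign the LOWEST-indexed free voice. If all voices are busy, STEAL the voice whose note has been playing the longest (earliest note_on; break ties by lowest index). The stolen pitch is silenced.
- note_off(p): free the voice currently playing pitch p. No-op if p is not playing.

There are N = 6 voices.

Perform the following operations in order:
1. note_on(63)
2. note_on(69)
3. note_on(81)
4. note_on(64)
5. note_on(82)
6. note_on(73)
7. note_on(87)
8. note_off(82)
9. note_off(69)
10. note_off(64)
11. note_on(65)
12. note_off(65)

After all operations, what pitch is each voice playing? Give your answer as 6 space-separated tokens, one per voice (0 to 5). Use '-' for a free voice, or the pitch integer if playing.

Op 1: note_on(63): voice 0 is free -> assigned | voices=[63 - - - - -]
Op 2: note_on(69): voice 1 is free -> assigned | voices=[63 69 - - - -]
Op 3: note_on(81): voice 2 is free -> assigned | voices=[63 69 81 - - -]
Op 4: note_on(64): voice 3 is free -> assigned | voices=[63 69 81 64 - -]
Op 5: note_on(82): voice 4 is free -> assigned | voices=[63 69 81 64 82 -]
Op 6: note_on(73): voice 5 is free -> assigned | voices=[63 69 81 64 82 73]
Op 7: note_on(87): all voices busy, STEAL voice 0 (pitch 63, oldest) -> assign | voices=[87 69 81 64 82 73]
Op 8: note_off(82): free voice 4 | voices=[87 69 81 64 - 73]
Op 9: note_off(69): free voice 1 | voices=[87 - 81 64 - 73]
Op 10: note_off(64): free voice 3 | voices=[87 - 81 - - 73]
Op 11: note_on(65): voice 1 is free -> assigned | voices=[87 65 81 - - 73]
Op 12: note_off(65): free voice 1 | voices=[87 - 81 - - 73]

Answer: 87 - 81 - - 73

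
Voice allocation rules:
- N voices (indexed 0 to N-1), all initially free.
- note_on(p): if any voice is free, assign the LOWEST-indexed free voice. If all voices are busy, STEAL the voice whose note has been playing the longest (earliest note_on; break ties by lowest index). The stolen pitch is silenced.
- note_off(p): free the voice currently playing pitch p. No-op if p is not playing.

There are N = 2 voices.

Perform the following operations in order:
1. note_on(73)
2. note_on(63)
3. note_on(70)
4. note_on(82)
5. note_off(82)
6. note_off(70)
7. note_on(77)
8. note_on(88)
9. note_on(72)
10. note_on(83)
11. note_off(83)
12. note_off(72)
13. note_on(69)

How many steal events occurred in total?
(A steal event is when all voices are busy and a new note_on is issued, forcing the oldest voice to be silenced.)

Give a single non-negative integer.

Answer: 4

Derivation:
Op 1: note_on(73): voice 0 is free -> assigned | voices=[73 -]
Op 2: note_on(63): voice 1 is free -> assigned | voices=[73 63]
Op 3: note_on(70): all voices busy, STEAL voice 0 (pitch 73, oldest) -> assign | voices=[70 63]
Op 4: note_on(82): all voices busy, STEAL voice 1 (pitch 63, oldest) -> assign | voices=[70 82]
Op 5: note_off(82): free voice 1 | voices=[70 -]
Op 6: note_off(70): free voice 0 | voices=[- -]
Op 7: note_on(77): voice 0 is free -> assigned | voices=[77 -]
Op 8: note_on(88): voice 1 is free -> assigned | voices=[77 88]
Op 9: note_on(72): all voices busy, STEAL voice 0 (pitch 77, oldest) -> assign | voices=[72 88]
Op 10: note_on(83): all voices busy, STEAL voice 1 (pitch 88, oldest) -> assign | voices=[72 83]
Op 11: note_off(83): free voice 1 | voices=[72 -]
Op 12: note_off(72): free voice 0 | voices=[- -]
Op 13: note_on(69): voice 0 is free -> assigned | voices=[69 -]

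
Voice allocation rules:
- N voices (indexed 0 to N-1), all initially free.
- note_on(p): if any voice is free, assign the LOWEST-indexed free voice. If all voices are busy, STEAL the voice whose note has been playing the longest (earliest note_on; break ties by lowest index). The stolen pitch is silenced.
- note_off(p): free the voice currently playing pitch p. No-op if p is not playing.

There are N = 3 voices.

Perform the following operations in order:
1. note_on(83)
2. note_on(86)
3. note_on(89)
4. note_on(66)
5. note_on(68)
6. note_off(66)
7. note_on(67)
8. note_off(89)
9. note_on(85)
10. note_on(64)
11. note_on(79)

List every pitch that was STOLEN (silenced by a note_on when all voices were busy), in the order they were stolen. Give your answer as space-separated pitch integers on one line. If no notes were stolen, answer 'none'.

Op 1: note_on(83): voice 0 is free -> assigned | voices=[83 - -]
Op 2: note_on(86): voice 1 is free -> assigned | voices=[83 86 -]
Op 3: note_on(89): voice 2 is free -> assigned | voices=[83 86 89]
Op 4: note_on(66): all voices busy, STEAL voice 0 (pitch 83, oldest) -> assign | voices=[66 86 89]
Op 5: note_on(68): all voices busy, STEAL voice 1 (pitch 86, oldest) -> assign | voices=[66 68 89]
Op 6: note_off(66): free voice 0 | voices=[- 68 89]
Op 7: note_on(67): voice 0 is free -> assigned | voices=[67 68 89]
Op 8: note_off(89): free voice 2 | voices=[67 68 -]
Op 9: note_on(85): voice 2 is free -> assigned | voices=[67 68 85]
Op 10: note_on(64): all voices busy, STEAL voice 1 (pitch 68, oldest) -> assign | voices=[67 64 85]
Op 11: note_on(79): all voices busy, STEAL voice 0 (pitch 67, oldest) -> assign | voices=[79 64 85]

Answer: 83 86 68 67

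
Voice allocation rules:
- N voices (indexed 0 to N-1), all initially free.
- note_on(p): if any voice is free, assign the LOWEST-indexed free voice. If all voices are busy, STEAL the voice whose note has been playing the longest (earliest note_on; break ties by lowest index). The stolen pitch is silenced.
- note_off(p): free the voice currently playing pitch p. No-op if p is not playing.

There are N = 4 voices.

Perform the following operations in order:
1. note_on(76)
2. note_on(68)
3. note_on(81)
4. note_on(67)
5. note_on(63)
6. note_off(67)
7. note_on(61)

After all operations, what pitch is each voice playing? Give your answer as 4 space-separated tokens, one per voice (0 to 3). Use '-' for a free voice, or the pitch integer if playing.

Op 1: note_on(76): voice 0 is free -> assigned | voices=[76 - - -]
Op 2: note_on(68): voice 1 is free -> assigned | voices=[76 68 - -]
Op 3: note_on(81): voice 2 is free -> assigned | voices=[76 68 81 -]
Op 4: note_on(67): voice 3 is free -> assigned | voices=[76 68 81 67]
Op 5: note_on(63): all voices busy, STEAL voice 0 (pitch 76, oldest) -> assign | voices=[63 68 81 67]
Op 6: note_off(67): free voice 3 | voices=[63 68 81 -]
Op 7: note_on(61): voice 3 is free -> assigned | voices=[63 68 81 61]

Answer: 63 68 81 61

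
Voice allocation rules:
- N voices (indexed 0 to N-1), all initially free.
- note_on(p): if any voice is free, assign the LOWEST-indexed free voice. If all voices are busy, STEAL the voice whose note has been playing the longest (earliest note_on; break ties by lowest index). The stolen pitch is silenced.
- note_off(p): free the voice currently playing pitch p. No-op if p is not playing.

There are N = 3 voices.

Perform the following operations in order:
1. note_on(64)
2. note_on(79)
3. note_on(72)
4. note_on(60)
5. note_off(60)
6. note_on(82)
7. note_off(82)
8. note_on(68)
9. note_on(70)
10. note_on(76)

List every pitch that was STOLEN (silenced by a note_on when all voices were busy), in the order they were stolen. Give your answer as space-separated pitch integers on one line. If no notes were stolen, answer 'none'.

Op 1: note_on(64): voice 0 is free -> assigned | voices=[64 - -]
Op 2: note_on(79): voice 1 is free -> assigned | voices=[64 79 -]
Op 3: note_on(72): voice 2 is free -> assigned | voices=[64 79 72]
Op 4: note_on(60): all voices busy, STEAL voice 0 (pitch 64, oldest) -> assign | voices=[60 79 72]
Op 5: note_off(60): free voice 0 | voices=[- 79 72]
Op 6: note_on(82): voice 0 is free -> assigned | voices=[82 79 72]
Op 7: note_off(82): free voice 0 | voices=[- 79 72]
Op 8: note_on(68): voice 0 is free -> assigned | voices=[68 79 72]
Op 9: note_on(70): all voices busy, STEAL voice 1 (pitch 79, oldest) -> assign | voices=[68 70 72]
Op 10: note_on(76): all voices busy, STEAL voice 2 (pitch 72, oldest) -> assign | voices=[68 70 76]

Answer: 64 79 72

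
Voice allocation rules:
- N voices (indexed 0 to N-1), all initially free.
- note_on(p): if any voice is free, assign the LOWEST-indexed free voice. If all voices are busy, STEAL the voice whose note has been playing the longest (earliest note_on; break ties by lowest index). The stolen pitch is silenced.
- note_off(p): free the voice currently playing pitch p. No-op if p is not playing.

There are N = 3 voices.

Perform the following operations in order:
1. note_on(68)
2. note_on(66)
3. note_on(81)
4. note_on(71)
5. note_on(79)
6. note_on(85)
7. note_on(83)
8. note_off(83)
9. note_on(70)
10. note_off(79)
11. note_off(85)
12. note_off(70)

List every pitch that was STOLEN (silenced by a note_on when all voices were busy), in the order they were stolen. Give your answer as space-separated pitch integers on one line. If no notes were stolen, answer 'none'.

Op 1: note_on(68): voice 0 is free -> assigned | voices=[68 - -]
Op 2: note_on(66): voice 1 is free -> assigned | voices=[68 66 -]
Op 3: note_on(81): voice 2 is free -> assigned | voices=[68 66 81]
Op 4: note_on(71): all voices busy, STEAL voice 0 (pitch 68, oldest) -> assign | voices=[71 66 81]
Op 5: note_on(79): all voices busy, STEAL voice 1 (pitch 66, oldest) -> assign | voices=[71 79 81]
Op 6: note_on(85): all voices busy, STEAL voice 2 (pitch 81, oldest) -> assign | voices=[71 79 85]
Op 7: note_on(83): all voices busy, STEAL voice 0 (pitch 71, oldest) -> assign | voices=[83 79 85]
Op 8: note_off(83): free voice 0 | voices=[- 79 85]
Op 9: note_on(70): voice 0 is free -> assigned | voices=[70 79 85]
Op 10: note_off(79): free voice 1 | voices=[70 - 85]
Op 11: note_off(85): free voice 2 | voices=[70 - -]
Op 12: note_off(70): free voice 0 | voices=[- - -]

Answer: 68 66 81 71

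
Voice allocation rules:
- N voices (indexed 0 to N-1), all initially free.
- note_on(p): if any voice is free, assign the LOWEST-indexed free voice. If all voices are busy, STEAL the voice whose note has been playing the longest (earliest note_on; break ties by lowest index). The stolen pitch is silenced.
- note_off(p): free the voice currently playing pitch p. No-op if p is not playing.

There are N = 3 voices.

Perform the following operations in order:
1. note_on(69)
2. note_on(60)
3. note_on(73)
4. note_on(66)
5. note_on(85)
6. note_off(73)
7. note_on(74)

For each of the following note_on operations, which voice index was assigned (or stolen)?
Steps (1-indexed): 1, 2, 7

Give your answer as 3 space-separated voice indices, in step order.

Answer: 0 1 2

Derivation:
Op 1: note_on(69): voice 0 is free -> assigned | voices=[69 - -]
Op 2: note_on(60): voice 1 is free -> assigned | voices=[69 60 -]
Op 3: note_on(73): voice 2 is free -> assigned | voices=[69 60 73]
Op 4: note_on(66): all voices busy, STEAL voice 0 (pitch 69, oldest) -> assign | voices=[66 60 73]
Op 5: note_on(85): all voices busy, STEAL voice 1 (pitch 60, oldest) -> assign | voices=[66 85 73]
Op 6: note_off(73): free voice 2 | voices=[66 85 -]
Op 7: note_on(74): voice 2 is free -> assigned | voices=[66 85 74]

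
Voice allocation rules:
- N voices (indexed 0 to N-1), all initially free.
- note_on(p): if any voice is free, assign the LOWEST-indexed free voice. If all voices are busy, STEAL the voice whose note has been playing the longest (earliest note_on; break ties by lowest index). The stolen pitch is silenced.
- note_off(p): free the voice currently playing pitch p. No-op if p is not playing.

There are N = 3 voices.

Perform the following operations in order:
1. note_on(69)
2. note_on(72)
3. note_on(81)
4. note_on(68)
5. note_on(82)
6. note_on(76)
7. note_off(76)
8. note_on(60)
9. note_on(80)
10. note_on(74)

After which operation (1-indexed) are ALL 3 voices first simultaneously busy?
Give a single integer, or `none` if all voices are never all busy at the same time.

Answer: 3

Derivation:
Op 1: note_on(69): voice 0 is free -> assigned | voices=[69 - -]
Op 2: note_on(72): voice 1 is free -> assigned | voices=[69 72 -]
Op 3: note_on(81): voice 2 is free -> assigned | voices=[69 72 81]
Op 4: note_on(68): all voices busy, STEAL voice 0 (pitch 69, oldest) -> assign | voices=[68 72 81]
Op 5: note_on(82): all voices busy, STEAL voice 1 (pitch 72, oldest) -> assign | voices=[68 82 81]
Op 6: note_on(76): all voices busy, STEAL voice 2 (pitch 81, oldest) -> assign | voices=[68 82 76]
Op 7: note_off(76): free voice 2 | voices=[68 82 -]
Op 8: note_on(60): voice 2 is free -> assigned | voices=[68 82 60]
Op 9: note_on(80): all voices busy, STEAL voice 0 (pitch 68, oldest) -> assign | voices=[80 82 60]
Op 10: note_on(74): all voices busy, STEAL voice 1 (pitch 82, oldest) -> assign | voices=[80 74 60]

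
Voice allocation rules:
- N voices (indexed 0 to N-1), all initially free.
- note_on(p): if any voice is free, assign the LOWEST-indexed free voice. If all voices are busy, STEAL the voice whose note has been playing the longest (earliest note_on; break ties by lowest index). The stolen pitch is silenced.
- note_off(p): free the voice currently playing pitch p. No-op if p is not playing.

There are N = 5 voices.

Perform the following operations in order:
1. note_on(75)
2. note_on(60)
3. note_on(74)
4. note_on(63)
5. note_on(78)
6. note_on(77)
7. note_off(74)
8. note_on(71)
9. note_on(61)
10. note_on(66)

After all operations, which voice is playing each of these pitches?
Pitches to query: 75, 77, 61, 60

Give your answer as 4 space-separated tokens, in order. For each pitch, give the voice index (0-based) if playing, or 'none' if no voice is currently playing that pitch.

Op 1: note_on(75): voice 0 is free -> assigned | voices=[75 - - - -]
Op 2: note_on(60): voice 1 is free -> assigned | voices=[75 60 - - -]
Op 3: note_on(74): voice 2 is free -> assigned | voices=[75 60 74 - -]
Op 4: note_on(63): voice 3 is free -> assigned | voices=[75 60 74 63 -]
Op 5: note_on(78): voice 4 is free -> assigned | voices=[75 60 74 63 78]
Op 6: note_on(77): all voices busy, STEAL voice 0 (pitch 75, oldest) -> assign | voices=[77 60 74 63 78]
Op 7: note_off(74): free voice 2 | voices=[77 60 - 63 78]
Op 8: note_on(71): voice 2 is free -> assigned | voices=[77 60 71 63 78]
Op 9: note_on(61): all voices busy, STEAL voice 1 (pitch 60, oldest) -> assign | voices=[77 61 71 63 78]
Op 10: note_on(66): all voices busy, STEAL voice 3 (pitch 63, oldest) -> assign | voices=[77 61 71 66 78]

Answer: none 0 1 none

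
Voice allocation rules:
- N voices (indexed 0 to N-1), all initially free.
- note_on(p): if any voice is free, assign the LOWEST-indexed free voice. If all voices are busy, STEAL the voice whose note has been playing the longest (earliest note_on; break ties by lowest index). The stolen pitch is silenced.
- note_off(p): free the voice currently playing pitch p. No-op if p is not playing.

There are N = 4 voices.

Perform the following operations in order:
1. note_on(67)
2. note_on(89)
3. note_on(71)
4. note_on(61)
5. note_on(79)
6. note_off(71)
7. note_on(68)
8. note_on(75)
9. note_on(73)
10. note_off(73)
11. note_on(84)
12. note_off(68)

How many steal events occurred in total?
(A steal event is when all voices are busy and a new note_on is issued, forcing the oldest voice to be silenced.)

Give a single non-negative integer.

Answer: 3

Derivation:
Op 1: note_on(67): voice 0 is free -> assigned | voices=[67 - - -]
Op 2: note_on(89): voice 1 is free -> assigned | voices=[67 89 - -]
Op 3: note_on(71): voice 2 is free -> assigned | voices=[67 89 71 -]
Op 4: note_on(61): voice 3 is free -> assigned | voices=[67 89 71 61]
Op 5: note_on(79): all voices busy, STEAL voice 0 (pitch 67, oldest) -> assign | voices=[79 89 71 61]
Op 6: note_off(71): free voice 2 | voices=[79 89 - 61]
Op 7: note_on(68): voice 2 is free -> assigned | voices=[79 89 68 61]
Op 8: note_on(75): all voices busy, STEAL voice 1 (pitch 89, oldest) -> assign | voices=[79 75 68 61]
Op 9: note_on(73): all voices busy, STEAL voice 3 (pitch 61, oldest) -> assign | voices=[79 75 68 73]
Op 10: note_off(73): free voice 3 | voices=[79 75 68 -]
Op 11: note_on(84): voice 3 is free -> assigned | voices=[79 75 68 84]
Op 12: note_off(68): free voice 2 | voices=[79 75 - 84]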